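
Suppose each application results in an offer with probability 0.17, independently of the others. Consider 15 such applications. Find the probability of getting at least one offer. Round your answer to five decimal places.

P(at least one) = 1 − P(none) = 1 − (1 − 0.17)^15
= 1 − 0.0611183 = 0.9388817

0.93888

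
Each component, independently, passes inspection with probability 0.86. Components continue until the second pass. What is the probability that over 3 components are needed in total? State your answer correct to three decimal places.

Needing more than 3 components ⇔ fewer than 2 successes in the first 3. With X ~ Binomial(3, 0.86), P(Y > 3) = P(X ≤ 1).
  k=0: C(3,0)·0.86^0·0.14^3 = 0.00274
  k=1: C(3,1)·0.86^1·0.14^2 = 0.05057
P(X ≤ 1) = 0.05331

0.053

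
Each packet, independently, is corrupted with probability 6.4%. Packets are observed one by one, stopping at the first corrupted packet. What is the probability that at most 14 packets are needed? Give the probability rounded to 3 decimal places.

0.604

Y = number of packets to the first success; geometric, p = 0.064.
P(Y ≤ 14) = 1 − (1−p)^14 = 1 − 0.39615 = 0.60385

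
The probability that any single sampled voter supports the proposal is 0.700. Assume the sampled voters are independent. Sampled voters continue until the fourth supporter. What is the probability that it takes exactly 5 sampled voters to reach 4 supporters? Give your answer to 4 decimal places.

Y = trial on which the fourth success occurs; negative binomial, r=4, p=0.70.
P(Y=5) = C(4,3) · p^4 · (1−p)^1
= 4 · 0.2401 · 0.3 = 0.288120

0.2881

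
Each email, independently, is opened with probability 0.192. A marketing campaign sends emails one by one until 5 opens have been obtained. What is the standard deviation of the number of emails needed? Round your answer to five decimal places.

Y = total emails until the fifth success; negative binomial with r=5, p=0.192.
SD(Y) = √[r(1−p)/p²] = √(109.5920139) = 10.4686204

10.46862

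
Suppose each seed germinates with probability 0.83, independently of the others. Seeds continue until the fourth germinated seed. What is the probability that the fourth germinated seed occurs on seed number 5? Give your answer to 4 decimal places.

0.3227

Y = trial on which the fourth success occurs; negative binomial, r=4, p=0.83.
P(Y=5) = C(4,3) · p^4 · (1−p)^1
= 4 · 0.47458 · 0.17 = 0.322717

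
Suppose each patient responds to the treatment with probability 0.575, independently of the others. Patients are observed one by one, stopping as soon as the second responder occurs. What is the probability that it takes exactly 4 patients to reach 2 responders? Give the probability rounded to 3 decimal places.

0.179

Y = trial on which the second success occurs; negative binomial, r=2, p=0.575.
P(Y=4) = C(3,1) · p^2 · (1−p)^2
= 3 · 0.33063 · 0.18063 = 0.17916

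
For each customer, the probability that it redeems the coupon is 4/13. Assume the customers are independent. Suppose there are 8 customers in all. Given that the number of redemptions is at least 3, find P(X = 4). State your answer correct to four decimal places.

0.3082

X ~ Binomial(8, 0.307692). Want P(X=4 | X≥3) = P(X=4) / P(X≥3).
P(X=4) = C(8,4)·0.307692^4·0.692308^4 = 0.144132
P(X≥3) = 1 − 0.052771 − 0.187629 − 0.291868 = 0.467732
Ratio = 0.144132 / 0.467732 = 0.308151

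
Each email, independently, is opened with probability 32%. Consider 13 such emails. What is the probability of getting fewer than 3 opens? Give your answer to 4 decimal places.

0.1621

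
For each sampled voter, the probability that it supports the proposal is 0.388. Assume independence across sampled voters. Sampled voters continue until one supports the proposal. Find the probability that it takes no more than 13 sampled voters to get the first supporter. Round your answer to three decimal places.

0.998

Y = number of sampled voters to the first success; geometric, p = 0.388.
P(Y ≤ 13) = 1 − (1−p)^13 = 1 − 0.00169 = 0.99831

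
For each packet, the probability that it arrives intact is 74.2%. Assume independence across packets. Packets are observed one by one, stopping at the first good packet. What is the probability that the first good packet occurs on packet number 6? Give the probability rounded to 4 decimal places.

0.0008

Geometric (trials to first success), p = 0.742.
P(Y = 6) = (1−p)^5 · p = 0.0011431 · 0.742 = 0.000848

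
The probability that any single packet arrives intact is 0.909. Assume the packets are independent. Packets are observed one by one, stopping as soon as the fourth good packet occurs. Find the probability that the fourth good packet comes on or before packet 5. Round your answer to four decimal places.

0.9313

Finishing within 5 packets ⇔ at least 4 successes in the first 5. With X ~ Binomial(5, 0.909), P(Y ≤ 5) = 1 − P(X ≤ 3).
  k=0: C(5,0)·0.909^0·0.091^5 = 0.000006
  k=1: C(5,1)·0.909^1·0.091^4 = 0.000312
  k=2: C(5,2)·0.909^2·0.091^3 = 0.006227
  k=3: C(5,3)·0.909^3·0.091^2 = 0.062198
1 − 0.068742 = 0.931258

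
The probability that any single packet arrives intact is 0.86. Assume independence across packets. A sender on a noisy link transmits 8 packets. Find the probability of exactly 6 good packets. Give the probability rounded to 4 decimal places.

0.2220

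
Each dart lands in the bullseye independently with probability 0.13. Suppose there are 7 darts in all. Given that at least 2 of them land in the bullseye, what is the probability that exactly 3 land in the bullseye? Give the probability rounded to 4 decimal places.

0.1931

X ~ Binomial(7, 0.13). Want P(X=3 | X≥2) = P(X=3) / P(X≥2).
P(X=3) = C(7,3)·0.13^3·0.87^4 = 0.044053
P(X≥2) = 1 − 0.377255 − 0.394600 = 0.228145
Ratio = 0.044053 / 0.228145 = 0.193092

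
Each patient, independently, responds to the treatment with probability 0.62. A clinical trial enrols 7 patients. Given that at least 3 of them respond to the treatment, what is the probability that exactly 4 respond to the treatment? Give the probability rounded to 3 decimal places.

0.308

X ~ Binomial(7, 0.62). Want P(X=4 | X≥3) = P(X=4) / P(X≥3).
P(X=4) = C(7,4)·0.62^4·0.38^3 = 0.28378
P(X≥3) = 1 − 0.00114 − 0.01307 − 0.06396 = 0.92183
Ratio = 0.28378 / 0.92183 = 0.30785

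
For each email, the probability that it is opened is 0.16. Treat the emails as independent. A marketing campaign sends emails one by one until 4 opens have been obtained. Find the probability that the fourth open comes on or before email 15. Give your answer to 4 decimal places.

Finishing within 15 emails ⇔ at least 4 successes in the first 15. With X ~ Binomial(15, 0.16), P(Y ≤ 15) = 1 − P(X ≤ 3).
  k=0: C(15,0)·0.16^0·0.84^15 = 0.073146
  k=1: C(15,1)·0.16^1·0.84^14 = 0.208988
  k=2: C(15,2)·0.16^2·0.84^13 = 0.278651
  k=3: C(15,3)·0.16^3·0.84^12 = 0.229997
1 − 0.790782 = 0.209218

0.2092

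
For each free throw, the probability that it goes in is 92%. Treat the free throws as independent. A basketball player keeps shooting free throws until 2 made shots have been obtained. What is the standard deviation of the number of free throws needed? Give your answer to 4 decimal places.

Y = total free throws until the second success; negative binomial with r=2, p=0.92.
SD(Y) = √[r(1−p)/p²] = √(0.189036) = 0.434783

0.4348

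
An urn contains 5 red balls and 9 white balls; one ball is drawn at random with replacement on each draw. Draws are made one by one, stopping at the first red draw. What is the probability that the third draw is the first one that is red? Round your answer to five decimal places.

0.14759

Geometric (trials to first success), p = 0.357143.
P(Y = 3) = (1−p)^2 · p = 0.41327 · 0.357143 = 0.1475948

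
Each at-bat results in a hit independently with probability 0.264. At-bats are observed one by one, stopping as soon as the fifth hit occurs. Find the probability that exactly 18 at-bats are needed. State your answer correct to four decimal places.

Y = trial on which the fifth success occurs; negative binomial, r=5, p=0.264.
P(Y=18) = C(17,4) · p^5 · (1−p)^13
= 2380 · 0.0012824 · 0.018596 = 0.056756

0.0568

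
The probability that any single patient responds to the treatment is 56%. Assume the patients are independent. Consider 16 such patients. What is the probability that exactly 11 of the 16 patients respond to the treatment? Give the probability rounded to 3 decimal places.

X ~ Binomial(n=16, p=0.56).
P(X=11) = C(16,11) · p^11 · (1−p)^5
= 4368 · 0.0016985 · 0.016492 = 0.12235

0.122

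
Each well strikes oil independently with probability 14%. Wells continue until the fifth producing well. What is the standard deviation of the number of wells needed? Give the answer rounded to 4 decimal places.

14.8117

Y = total wells until the fifth success; negative binomial with r=5, p=0.14.
SD(Y) = √[r(1−p)/p²] = √(219.387755) = 14.811744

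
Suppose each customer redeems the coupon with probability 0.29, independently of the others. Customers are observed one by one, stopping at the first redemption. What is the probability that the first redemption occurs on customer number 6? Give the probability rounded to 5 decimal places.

Geometric (trials to first success), p = 0.29.
P(Y = 6) = (1−p)^5 · p = 0.18042 · 0.29 = 0.0523227

0.05232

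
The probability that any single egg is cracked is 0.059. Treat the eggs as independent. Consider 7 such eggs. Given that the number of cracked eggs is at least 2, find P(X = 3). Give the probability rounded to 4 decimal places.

0.0940

X ~ Binomial(7, 0.059). Want P(X=3 | X≥2) = P(X=3) / P(X≥2).
P(X=3) = C(7,3)·0.059^3·0.941^4 = 0.005636
P(X≥2) = 1 − 0.653322 − 0.286740 = 0.059938
Ratio = 0.005636 / 0.059938 = 0.094033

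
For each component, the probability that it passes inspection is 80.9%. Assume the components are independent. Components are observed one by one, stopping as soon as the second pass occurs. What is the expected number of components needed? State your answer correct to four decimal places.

Y = total components until the second success; negative binomial with r=2, p=0.809.
E[Y] = r / p = 2 / 0.809 = 2.472188

2.4722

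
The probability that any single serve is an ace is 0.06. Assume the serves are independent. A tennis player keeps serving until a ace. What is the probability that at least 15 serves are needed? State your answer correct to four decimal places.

0.4205

Y = number of serves to the first success; geometric, p = 0.06.
P(Y > 14) = P(first 14 all fail) = (1−p)^14 = 0.420523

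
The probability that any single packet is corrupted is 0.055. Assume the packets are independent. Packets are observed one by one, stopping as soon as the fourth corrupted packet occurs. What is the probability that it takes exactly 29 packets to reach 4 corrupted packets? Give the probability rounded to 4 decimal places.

0.0073

Y = trial on which the fourth success occurs; negative binomial, r=4, p=0.055.
P(Y=29) = C(28,3) · p^4 · (1−p)^25
= 3276 · 9.1506e-06 · 0.24311 = 0.007288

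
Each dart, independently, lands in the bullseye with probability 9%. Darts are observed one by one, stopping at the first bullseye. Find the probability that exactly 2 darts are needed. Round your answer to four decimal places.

0.0819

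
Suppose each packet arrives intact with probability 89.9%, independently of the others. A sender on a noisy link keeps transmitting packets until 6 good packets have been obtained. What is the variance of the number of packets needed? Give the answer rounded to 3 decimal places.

Y = total packets until the sixth success; negative binomial with r=6, p=0.899.
Var(Y) = r(1−p)/p² = 6·0.101 / 0.899² = 0.74981

0.750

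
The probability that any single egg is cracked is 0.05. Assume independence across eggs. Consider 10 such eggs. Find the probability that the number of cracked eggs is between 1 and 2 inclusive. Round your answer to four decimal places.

0.3898

X ~ Binomial(10, 0.05); P(1 ≤ X ≤ 2) = Σ C(10,k) p^k (1−p)^(10−k) over k:
  k=1: C(10,1)·0.05^1·0.95^9 = 0.315125
  k=2: C(10,2)·0.05^2·0.95^8 = 0.074635
Total = 0.389760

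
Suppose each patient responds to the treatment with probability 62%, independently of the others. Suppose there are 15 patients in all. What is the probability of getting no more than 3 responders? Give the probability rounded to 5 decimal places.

X ~ Binomial(15, 0.62); P(X ≤ 3) = Σ C(15,k) p^k (1−p)^(15−k) over k:
  k=0: C(15,0)·0.62^0·0.38^15 = 0.0000005
  k=1: C(15,1)·0.62^1·0.38^14 = 0.0000122
  k=2: C(15,2)·0.62^2·0.38^13 = 0.0001390
  k=3: C(15,3)·0.62^3·0.38^12 = 0.0009831
Total = 0.0011348

0.00113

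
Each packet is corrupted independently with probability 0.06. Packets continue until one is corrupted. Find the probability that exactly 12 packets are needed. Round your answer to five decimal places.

Geometric (trials to first success), p = 0.06.
P(Y = 12) = (1−p)^11 · p = 0.5063 · 0.06 = 0.0303779

0.03038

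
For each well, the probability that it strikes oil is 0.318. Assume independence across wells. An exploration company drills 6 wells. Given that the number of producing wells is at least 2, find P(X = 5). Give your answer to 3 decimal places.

0.022

X ~ Binomial(6, 0.318). Want P(X=5 | X≥2) = P(X=5) / P(X≥2).
P(X=5) = C(6,5)·0.318^5·0.682^1 = 0.01331
P(X≥2) = 1 − 0.10063 − 0.28151 = 0.61786
Ratio = 0.01331 / 0.61786 = 0.02154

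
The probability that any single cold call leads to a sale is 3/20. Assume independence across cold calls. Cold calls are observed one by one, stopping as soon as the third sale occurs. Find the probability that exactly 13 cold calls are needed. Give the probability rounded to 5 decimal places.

0.04385

Y = trial on which the third success occurs; negative binomial, r=3, p=0.15.
P(Y=13) = C(12,2) · p^3 · (1−p)^10
= 66 · 0.003375 · 0.19687 = 0.0438538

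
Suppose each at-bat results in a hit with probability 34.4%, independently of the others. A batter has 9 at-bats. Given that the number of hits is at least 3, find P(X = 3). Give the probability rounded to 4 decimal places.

0.4201

X ~ Binomial(9, 0.344). Want P(X=3 | X≥3) = P(X=3) / P(X≥3).
P(X=3) = C(9,3)·0.344^3·0.656^6 = 0.272507
P(X≥3) = 1 − 0.022498 − 0.106177 − 0.222713 = 0.648612
Ratio = 0.272507 / 0.648612 = 0.420139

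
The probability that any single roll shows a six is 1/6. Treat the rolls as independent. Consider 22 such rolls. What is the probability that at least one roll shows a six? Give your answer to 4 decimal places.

0.9819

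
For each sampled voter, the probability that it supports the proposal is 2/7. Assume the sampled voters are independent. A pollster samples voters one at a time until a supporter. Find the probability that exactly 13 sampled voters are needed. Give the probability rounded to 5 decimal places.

0.00504

Geometric (trials to first success), p = 0.285714.
P(Y = 13) = (1−p)^12 · p = 0.017639 · 0.285714 = 0.0050396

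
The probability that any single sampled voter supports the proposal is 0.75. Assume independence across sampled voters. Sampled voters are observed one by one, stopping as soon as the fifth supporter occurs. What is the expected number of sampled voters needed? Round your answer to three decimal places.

6.667

Y = total sampled voters until the fifth success; negative binomial with r=5, p=0.75.
E[Y] = r / p = 5 / 0.75 = 6.66667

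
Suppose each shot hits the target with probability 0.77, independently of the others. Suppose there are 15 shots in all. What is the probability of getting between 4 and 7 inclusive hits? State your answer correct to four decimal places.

0.0103

X ~ Binomial(15, 0.77); P(4 ≤ X ≤ 7) = Σ C(15,k) p^k (1−p)^(15−k) over k:
  k=4: C(15,4)·0.77^4·0.23^11 = 0.000046
  k=5: C(15,5)·0.77^5·0.23^10 = 0.000337
  k=6: C(15,6)·0.77^6·0.23^9 = 0.001879
  k=7: C(15,7)·0.77^7·0.23^8 = 0.008087
Total = 0.010349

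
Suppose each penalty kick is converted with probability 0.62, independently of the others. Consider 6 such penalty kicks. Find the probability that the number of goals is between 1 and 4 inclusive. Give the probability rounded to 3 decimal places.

0.731

X ~ Binomial(6, 0.62); P(1 ≤ X ≤ 4) = Σ C(6,k) p^k (1−p)^(6−k) over k:
  k=1: C(6,1)·0.62^1·0.38^5 = 0.02948
  k=2: C(6,2)·0.62^2·0.38^4 = 0.12023
  k=3: C(6,3)·0.62^3·0.38^3 = 0.26155
  k=4: C(6,4)·0.62^4·0.38^2 = 0.32006
Total = 0.73131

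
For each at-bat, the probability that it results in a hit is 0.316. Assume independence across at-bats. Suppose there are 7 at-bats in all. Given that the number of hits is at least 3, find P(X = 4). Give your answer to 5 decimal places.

X ~ Binomial(7, 0.316). Want P(X=4 | X≥3) = P(X=4) / P(X≥3).
P(X=4) = C(7,4)·0.316^4·0.684^3 = 0.1116824
P(X≥3) = 1 − 0.0700475 − 0.2265279 − 0.3139597 = 0.3894648
Ratio = 0.1116824 / 0.3894648 = 0.2867586

0.28676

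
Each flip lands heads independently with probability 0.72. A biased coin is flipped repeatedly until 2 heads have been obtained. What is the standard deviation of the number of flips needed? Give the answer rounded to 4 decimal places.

1.0393

Y = total flips until the second success; negative binomial with r=2, p=0.72.
SD(Y) = √[r(1−p)/p²] = √(1.080247) = 1.039349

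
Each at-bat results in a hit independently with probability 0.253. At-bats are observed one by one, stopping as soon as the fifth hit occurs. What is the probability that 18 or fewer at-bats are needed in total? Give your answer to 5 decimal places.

Finishing within 18 at-bats ⇔ at least 5 successes in the first 18. With X ~ Binomial(18, 0.253), P(Y ≤ 18) = 1 − P(X ≤ 4).
  k=0: C(18,0)·0.253^0·0.747^18 = 0.0052453
  k=1: C(18,1)·0.253^1·0.747^17 = 0.0319774
  k=2: C(18,2)·0.253^2·0.747^16 = 0.0920581
  k=3: C(18,3)·0.253^3·0.747^15 = 0.1662879
  k=4: C(18,4)·0.253^4·0.747^14 = 0.2111990
1 − 0.5067678 = 0.4932322

0.49323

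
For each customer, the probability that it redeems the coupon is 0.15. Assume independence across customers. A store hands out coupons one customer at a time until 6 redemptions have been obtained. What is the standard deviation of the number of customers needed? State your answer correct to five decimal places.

15.05545

Y = total customers until the sixth success; negative binomial with r=6, p=0.15.
SD(Y) = √[r(1−p)/p²] = √(226.6666667) = 15.0554531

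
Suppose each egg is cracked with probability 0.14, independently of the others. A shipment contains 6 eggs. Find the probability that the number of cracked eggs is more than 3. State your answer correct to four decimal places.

0.0045

X ~ Binomial(6, 0.14); P(X ≥ 4) = Σ C(6,k) p^k (1−p)^(6−k) over k:
  k=4: C(6,4)·0.14^4·0.86^2 = 0.004262
  k=5: C(6,5)·0.14^5·0.86^1 = 0.000278
  k=6: C(6,6)·0.14^6·0.86^0 = 0.000008
Total = 0.004547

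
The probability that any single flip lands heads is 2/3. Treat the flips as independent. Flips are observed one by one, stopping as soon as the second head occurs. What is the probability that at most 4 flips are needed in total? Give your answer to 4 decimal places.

Finishing within 4 flips ⇔ at least 2 successes in the first 4. With X ~ Binomial(4, 0.666667), P(Y ≤ 4) = 1 − P(X ≤ 1).
  k=0: C(4,0)·0.666667^0·0.333333^4 = 0.012346
  k=1: C(4,1)·0.666667^1·0.333333^3 = 0.098765
1 − 0.111111 = 0.888889

0.8889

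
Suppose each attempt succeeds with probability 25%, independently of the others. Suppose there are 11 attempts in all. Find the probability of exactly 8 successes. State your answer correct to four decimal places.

0.0011

X ~ Binomial(n=11, p=0.25).
P(X=8) = C(11,8) · p^8 · (1−p)^3
= 165 · 1.5259e-05 · 0.42188 = 0.001062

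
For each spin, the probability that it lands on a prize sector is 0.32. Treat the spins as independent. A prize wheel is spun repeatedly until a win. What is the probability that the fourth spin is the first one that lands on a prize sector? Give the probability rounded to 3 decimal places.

Geometric (trials to first success), p = 0.32.
P(Y = 4) = (1−p)^3 · p = 0.31443 · 0.32 = 0.10062

0.101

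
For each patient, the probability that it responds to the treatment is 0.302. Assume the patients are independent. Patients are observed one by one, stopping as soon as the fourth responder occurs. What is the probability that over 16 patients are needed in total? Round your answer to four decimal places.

0.2405

Needing more than 16 patients ⇔ fewer than 4 successes in the first 16. With X ~ Binomial(16, 0.302), P(Y > 16) = P(X ≤ 3).
  k=0: C(16,0)·0.302^0·0.698^16 = 0.003175
  k=1: C(16,1)·0.302^1·0.698^15 = 0.021976
  k=2: C(16,2)·0.302^2·0.698^14 = 0.071313
  k=3: C(16,3)·0.302^3·0.698^13 = 0.143989
P(X ≤ 3) = 0.240453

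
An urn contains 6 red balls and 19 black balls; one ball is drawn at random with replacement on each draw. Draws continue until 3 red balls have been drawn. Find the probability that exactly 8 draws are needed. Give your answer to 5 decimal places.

Y = trial on which the third success occurs; negative binomial, r=3, p=0.24.
P(Y=8) = C(7,2) · p^3 · (1−p)^5
= 21 · 0.013824 · 0.25355 = 0.0736073

0.07361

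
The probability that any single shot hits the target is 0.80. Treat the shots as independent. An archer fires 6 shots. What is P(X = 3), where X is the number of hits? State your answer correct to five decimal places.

0.08192

X ~ Binomial(n=6, p=0.80).
P(X=3) = C(6,3) · p^3 · (1−p)^3
= 20 · 0.512 · 0.008 = 0.0819200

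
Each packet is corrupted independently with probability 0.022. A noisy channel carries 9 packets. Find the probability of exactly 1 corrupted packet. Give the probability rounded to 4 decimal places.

0.1657

X ~ Binomial(n=9, p=0.022).
P(X=1) = C(9,1) · p^1 · (1−p)^8
= 9 · 0.022 · 0.83697 = 0.165720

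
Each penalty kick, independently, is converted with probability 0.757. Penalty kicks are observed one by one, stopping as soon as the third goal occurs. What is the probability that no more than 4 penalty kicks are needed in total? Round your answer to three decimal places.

0.750

Finishing within 4 penalty kicks ⇔ at least 3 successes in the first 4. With X ~ Binomial(4, 0.757), P(Y ≤ 4) = 1 − P(X ≤ 2).
  k=0: C(4,0)·0.757^0·0.243^4 = 0.00349
  k=1: C(4,1)·0.757^1·0.243^3 = 0.04345
  k=2: C(4,2)·0.757^2·0.243^2 = 0.20303
1 − 0.24996 = 0.75004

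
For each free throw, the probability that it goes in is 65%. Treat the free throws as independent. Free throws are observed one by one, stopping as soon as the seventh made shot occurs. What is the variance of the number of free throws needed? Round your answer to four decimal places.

5.7988

Y = total free throws until the seventh success; negative binomial with r=7, p=0.65.
Var(Y) = r(1−p)/p² = 7·0.35 / 0.65² = 5.798817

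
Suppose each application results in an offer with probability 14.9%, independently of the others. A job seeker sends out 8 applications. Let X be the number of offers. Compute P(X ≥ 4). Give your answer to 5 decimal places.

0.02086

X ~ Binomial(8, 0.149); P(X ≥ 4) = Σ C(8,k) p^k (1−p)^(8−k) over k:
  k=4: C(8,4)·0.149^4·0.851^4 = 0.0180951
  k=5: C(8,5)·0.149^5·0.851^3 = 0.0025346
  k=6: C(8,6)·0.149^6·0.851^2 = 0.0002219
  k=7: C(8,7)·0.149^7·0.851^1 = 0.0000111
  k=8: C(8,8)·0.149^8·0.851^0 = 0.0000002
Total = 0.0208629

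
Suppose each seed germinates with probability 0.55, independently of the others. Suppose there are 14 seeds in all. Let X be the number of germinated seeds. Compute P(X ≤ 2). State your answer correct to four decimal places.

0.0022

X ~ Binomial(14, 0.55); P(X ≤ 2) = Σ C(14,k) p^k (1−p)^(14−k) over k:
  k=0: C(14,0)·0.55^0·0.45^14 = 0.000014
  k=1: C(14,1)·0.55^1·0.45^13 = 0.000239
  k=2: C(14,2)·0.55^2·0.45^12 = 0.001898
Total = 0.002151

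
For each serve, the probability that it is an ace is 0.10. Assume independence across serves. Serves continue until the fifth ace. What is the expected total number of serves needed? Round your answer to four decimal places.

50.0000

Y = total serves until the fifth success; negative binomial with r=5, p=0.10.
E[Y] = r / p = 5 / 0.10 = 50.000000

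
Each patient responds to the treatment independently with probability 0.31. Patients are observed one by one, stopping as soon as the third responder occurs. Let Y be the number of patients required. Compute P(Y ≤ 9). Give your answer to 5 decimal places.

Finishing within 9 patients ⇔ at least 3 successes in the first 9. With X ~ Binomial(9, 0.31), P(Y ≤ 9) = 1 − P(X ≤ 2).
  k=0: C(9,0)·0.31^0·0.69^9 = 0.0354521
  k=1: C(9,1)·0.31^1·0.69^8 = 0.1433497
  k=2: C(9,2)·0.31^2·0.69^7 = 0.2576140
1 − 0.4364159 = 0.5635841

0.56358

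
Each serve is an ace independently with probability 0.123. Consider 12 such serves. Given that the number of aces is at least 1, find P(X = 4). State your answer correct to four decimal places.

0.0500

X ~ Binomial(12, 0.123). Want P(X=4 | X≥1) = P(X=4) / P(X≥1).
P(X=4) = C(12,4)·0.123^4·0.877^8 = 0.039648
P(X≥1) = 1 − 0.207012 = 0.792988
Ratio = 0.039648 / 0.792988 = 0.049998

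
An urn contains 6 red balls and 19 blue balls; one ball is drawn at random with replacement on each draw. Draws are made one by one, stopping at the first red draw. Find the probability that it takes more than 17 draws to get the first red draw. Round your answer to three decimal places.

Y = number of draws to the first success; geometric, p = 0.24.
P(Y > 17) = P(first 17 all fail) = (1−p)^17 = 0.00942

0.009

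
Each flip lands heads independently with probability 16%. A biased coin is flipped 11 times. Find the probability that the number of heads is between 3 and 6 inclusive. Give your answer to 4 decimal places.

0.2516

X ~ Binomial(11, 0.16); P(3 ≤ X ≤ 6) = Σ C(11,k) p^k (1−p)^(11−k) over k:
  k=3: C(11,3)·0.16^3·0.84^8 = 0.167524
  k=4: C(11,4)·0.16^4·0.84^7 = 0.063819
  k=5: C(11,5)·0.16^5·0.84^6 = 0.017018
  k=6: C(11,6)·0.16^6·0.84^5 = 0.003242
Total = 0.251603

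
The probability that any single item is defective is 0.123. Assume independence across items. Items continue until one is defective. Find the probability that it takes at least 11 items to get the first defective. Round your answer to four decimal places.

0.2692

Y = number of items to the first success; geometric, p = 0.123.
P(Y > 10) = P(first 10 all fail) = (1−p)^10 = 0.269151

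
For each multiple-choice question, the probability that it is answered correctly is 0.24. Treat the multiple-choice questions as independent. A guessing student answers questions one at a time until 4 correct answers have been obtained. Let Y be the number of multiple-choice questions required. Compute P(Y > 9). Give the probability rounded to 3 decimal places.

0.852

Needing more than 9 multiple-choice questions ⇔ fewer than 4 successes in the first 9. With X ~ Binomial(9, 0.24), P(Y > 9) = P(X ≤ 3).
  k=0: C(9,0)·0.24^0·0.76^9 = 0.08459
  k=1: C(9,1)·0.24^1·0.76^8 = 0.24042
  k=2: C(9,2)·0.24^2·0.76^7 = 0.30368
  k=3: C(9,3)·0.24^3·0.76^6 = 0.22377
P(X ≤ 3) = 0.85246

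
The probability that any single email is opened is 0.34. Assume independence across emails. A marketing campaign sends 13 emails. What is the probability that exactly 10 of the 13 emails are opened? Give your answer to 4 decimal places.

X ~ Binomial(n=13, p=0.34).
P(X=10) = C(13,10) · p^10 · (1−p)^3
= 286 · 2.0644e-05 · 0.2875 = 0.001697

0.0017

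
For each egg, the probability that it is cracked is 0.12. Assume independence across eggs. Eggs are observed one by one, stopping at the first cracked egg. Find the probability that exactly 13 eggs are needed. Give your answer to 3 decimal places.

0.026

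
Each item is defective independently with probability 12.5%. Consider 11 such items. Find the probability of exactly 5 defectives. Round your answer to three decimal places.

X ~ Binomial(n=11, p=0.125).
P(X=5) = C(11,5) · p^5 · (1−p)^6
= 462 · 3.0518e-05 · 0.4488 = 0.00633

0.006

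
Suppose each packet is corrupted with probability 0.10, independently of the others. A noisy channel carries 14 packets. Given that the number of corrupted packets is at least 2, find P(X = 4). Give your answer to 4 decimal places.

0.0840

X ~ Binomial(14, 0.10). Want P(X=4 | X≥2) = P(X=4) / P(X≥2).
P(X=4) = C(14,4)·0.10^4·0.90^10 = 0.034903
P(X≥2) = 1 − 0.228768 − 0.355861 = 0.415371
Ratio = 0.034903 / 0.415371 = 0.084028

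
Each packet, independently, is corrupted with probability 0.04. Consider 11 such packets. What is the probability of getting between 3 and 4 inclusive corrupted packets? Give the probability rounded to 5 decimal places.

X ~ Binomial(11, 0.04); P(3 ≤ X ≤ 4) = Σ C(11,k) p^k (1−p)^(11−k) over k:
  k=3: C(11,3)·0.04^3·0.96^8 = 0.0076179
  k=4: C(11,4)·0.04^4·0.96^7 = 0.0006348
Total = 0.0082527

0.00825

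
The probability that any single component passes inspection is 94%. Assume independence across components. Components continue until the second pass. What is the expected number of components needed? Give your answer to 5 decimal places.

Y = total components until the second success; negative binomial with r=2, p=0.94.
E[Y] = r / p = 2 / 0.94 = 2.1276596

2.12766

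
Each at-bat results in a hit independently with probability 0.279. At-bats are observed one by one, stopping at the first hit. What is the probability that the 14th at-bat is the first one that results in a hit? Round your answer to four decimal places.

Geometric (trials to first success), p = 0.279.
P(Y = 14) = (1−p)^13 · p = 0.014228 · 0.279 = 0.003970

0.0040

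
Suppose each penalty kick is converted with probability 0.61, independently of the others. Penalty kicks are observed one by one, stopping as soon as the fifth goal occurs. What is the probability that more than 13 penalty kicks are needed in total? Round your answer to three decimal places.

Needing more than 13 penalty kicks ⇔ fewer than 5 successes in the first 13. With X ~ Binomial(13, 0.61), P(Y > 13) = P(X ≤ 4).
  k=0: C(13,0)·0.61^0·0.39^13 = 0.00000
  k=1: C(13,1)·0.61^1·0.39^12 = 0.00010
  k=2: C(13,2)·0.61^2·0.39^11 = 0.00092
  k=3: C(13,3)·0.61^3·0.39^10 = 0.00528
  k=4: C(13,4)·0.61^4·0.39^9 = 0.02066
P(X ≤ 4) = 0.02697

0.027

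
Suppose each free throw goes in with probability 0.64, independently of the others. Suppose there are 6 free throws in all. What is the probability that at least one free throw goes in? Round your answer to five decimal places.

P(at least one) = 1 − P(none) = 1 − (1 − 0.64)^6
= 1 − 0.0021768 = 0.9978232

0.99782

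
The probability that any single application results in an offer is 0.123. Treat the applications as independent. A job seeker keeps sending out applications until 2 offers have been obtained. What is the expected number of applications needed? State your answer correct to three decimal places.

16.260

Y = total applications until the second success; negative binomial with r=2, p=0.123.
E[Y] = r / p = 2 / 0.123 = 16.26016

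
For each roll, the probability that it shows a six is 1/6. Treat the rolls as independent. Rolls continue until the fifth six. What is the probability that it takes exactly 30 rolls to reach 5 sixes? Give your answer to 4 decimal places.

Y = trial on which the fifth success occurs; negative binomial, r=5, p=0.166667.
P(Y=30) = C(29,4) · p^5 · (1−p)^25
= 23751 · 0.0001286 · 0.010483 = 0.032018

0.0320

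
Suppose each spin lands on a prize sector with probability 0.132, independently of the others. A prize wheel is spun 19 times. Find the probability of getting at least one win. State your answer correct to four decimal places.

0.9321

P(at least one) = 1 − P(none) = 1 − (1 − 0.132)^19
= 1 − 0.067901 = 0.932099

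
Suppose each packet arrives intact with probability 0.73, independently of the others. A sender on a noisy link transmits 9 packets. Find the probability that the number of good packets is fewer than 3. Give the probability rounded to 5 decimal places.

0.00220

X ~ Binomial(9, 0.73); P(X ≤ 2) = Σ C(9,k) p^k (1−p)^(9−k) over k:
  k=0: C(9,0)·0.73^0·0.27^9 = 0.0000076
  k=1: C(9,1)·0.73^1·0.27^8 = 0.0001856
  k=2: C(9,2)·0.73^2·0.27^7 = 0.0020068
Total = 0.0021999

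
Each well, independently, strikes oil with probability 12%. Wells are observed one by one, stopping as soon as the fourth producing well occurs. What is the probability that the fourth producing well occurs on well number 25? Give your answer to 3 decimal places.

0.029

Y = trial on which the fourth success occurs; negative binomial, r=4, p=0.12.
P(Y=25) = C(24,3) · p^4 · (1−p)^21
= 2024 · 0.00020736 · 0.068255 = 0.02865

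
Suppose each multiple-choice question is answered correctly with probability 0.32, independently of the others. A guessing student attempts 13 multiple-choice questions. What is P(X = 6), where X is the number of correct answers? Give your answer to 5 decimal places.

0.12387

X ~ Binomial(n=13, p=0.32).
P(X=6) = C(13,6) · p^6 · (1−p)^7
= 1716 · 0.0010737 · 0.06723 = 0.1238738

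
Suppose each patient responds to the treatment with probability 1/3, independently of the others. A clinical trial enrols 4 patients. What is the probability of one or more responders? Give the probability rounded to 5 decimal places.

P(at least one) = 1 − P(none) = 1 − (1 − 0.333333)^4
= 1 − 0.1975309 = 0.8024691

0.80247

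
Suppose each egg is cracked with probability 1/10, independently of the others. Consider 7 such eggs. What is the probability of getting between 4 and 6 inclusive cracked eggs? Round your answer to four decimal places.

X ~ Binomial(7, 0.10); P(4 ≤ X ≤ 6) = Σ C(7,k) p^k (1−p)^(7−k) over k:
  k=4: C(7,4)·0.10^4·0.90^3 = 0.002551
  k=5: C(7,5)·0.10^5·0.90^2 = 0.000170
  k=6: C(7,6)·0.10^6·0.90^1 = 0.000006
Total = 0.002728

0.0027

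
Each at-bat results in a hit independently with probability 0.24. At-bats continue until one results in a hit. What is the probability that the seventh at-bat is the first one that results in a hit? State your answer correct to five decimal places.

Geometric (trials to first success), p = 0.24.
P(Y = 7) = (1−p)^6 · p = 0.1927 · 0.24 = 0.0462480

0.04625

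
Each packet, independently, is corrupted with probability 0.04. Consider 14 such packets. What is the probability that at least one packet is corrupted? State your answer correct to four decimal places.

0.4353

P(at least one) = 1 − P(none) = 1 − (1 − 0.04)^14
= 1 − 0.564673 = 0.435327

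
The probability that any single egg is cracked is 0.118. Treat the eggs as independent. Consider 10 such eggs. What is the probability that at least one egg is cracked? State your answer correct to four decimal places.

P(at least one) = 1 − P(none) = 1 − (1 − 0.118)^10
= 1 − 0.284896 = 0.715104

0.7151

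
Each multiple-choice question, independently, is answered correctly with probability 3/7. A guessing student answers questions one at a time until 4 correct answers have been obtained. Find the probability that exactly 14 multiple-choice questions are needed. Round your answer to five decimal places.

0.03582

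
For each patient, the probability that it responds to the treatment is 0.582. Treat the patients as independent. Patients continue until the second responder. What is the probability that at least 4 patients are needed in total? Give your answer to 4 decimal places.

Needing more than 3 patients ⇔ fewer than 2 successes in the first 3. With X ~ Binomial(3, 0.582), P(Y > 3) = P(X ≤ 1).
  k=0: C(3,0)·0.582^0·0.418^3 = 0.073035
  k=1: C(3,1)·0.582^1·0.418^2 = 0.305068
P(X ≤ 1) = 0.378103

0.3781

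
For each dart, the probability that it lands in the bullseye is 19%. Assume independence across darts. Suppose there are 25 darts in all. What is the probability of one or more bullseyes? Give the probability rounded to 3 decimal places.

P(at least one) = 1 − P(none) = 1 − (1 − 0.19)^25
= 1 − 0.00515 = 0.99485

0.995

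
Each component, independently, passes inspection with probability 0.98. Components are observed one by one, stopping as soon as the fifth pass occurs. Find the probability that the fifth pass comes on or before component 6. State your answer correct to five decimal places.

0.99431

Finishing within 6 components ⇔ at least 5 successes in the first 6. With X ~ Binomial(6, 0.98), P(Y ≤ 6) = 1 − P(X ≤ 4).
  k=0: C(6,0)·0.98^0·0.02^6 = 0.0000000
  k=1: C(6,1)·0.98^1·0.02^5 = 0.0000000
  k=2: C(6,2)·0.98^2·0.02^4 = 0.0000023
  k=3: C(6,3)·0.98^3·0.02^3 = 0.0001506
  k=4: C(6,4)·0.98^4·0.02^2 = 0.0055342
1 − 0.0056871 = 0.9943129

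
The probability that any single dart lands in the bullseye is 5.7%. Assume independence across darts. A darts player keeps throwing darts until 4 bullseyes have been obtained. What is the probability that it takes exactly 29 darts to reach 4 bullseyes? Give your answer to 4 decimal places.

0.0080

Y = trial on which the fourth success occurs; negative binomial, r=4, p=0.057.
P(Y=29) = C(28,3) · p^4 · (1−p)^25
= 3276 · 1.0556e-05 · 0.23056 = 0.007973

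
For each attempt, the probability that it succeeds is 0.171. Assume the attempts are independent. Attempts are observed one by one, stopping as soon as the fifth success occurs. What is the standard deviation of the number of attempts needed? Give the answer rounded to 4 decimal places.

Y = total attempts until the fifth success; negative binomial with r=5, p=0.171.
SD(Y) = √[r(1−p)/p²] = √(141.753018) = 11.906008

11.9060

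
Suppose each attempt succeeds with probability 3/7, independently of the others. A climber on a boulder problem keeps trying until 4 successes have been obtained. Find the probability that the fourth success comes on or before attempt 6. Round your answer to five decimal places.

Finishing within 6 attempts ⇔ at least 4 successes in the first 6. With X ~ Binomial(6, 0.428571), P(Y ≤ 6) = 1 − P(X ≤ 3).
  k=0: C(6,0)·0.428571^0·0.571429^6 = 0.0348154
  k=1: C(6,1)·0.428571^1·0.571429^5 = 0.1566694
  k=2: C(6,2)·0.428571^2·0.571429^4 = 0.2937552
  k=3: C(6,3)·0.428571^3·0.571429^3 = 0.2937552
1 − 0.7789951 = 0.2210049

0.22100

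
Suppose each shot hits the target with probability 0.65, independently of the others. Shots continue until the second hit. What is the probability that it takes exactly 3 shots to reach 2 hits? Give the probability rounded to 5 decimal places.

0.29575

Y = trial on which the second success occurs; negative binomial, r=2, p=0.65.
P(Y=3) = C(2,1) · p^2 · (1−p)^1
= 2 · 0.4225 · 0.35 = 0.2957500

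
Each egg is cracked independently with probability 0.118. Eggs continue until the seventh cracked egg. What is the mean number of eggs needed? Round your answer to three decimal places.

59.322

Y = total eggs until the seventh success; negative binomial with r=7, p=0.118.
E[Y] = r / p = 7 / 0.118 = 59.32203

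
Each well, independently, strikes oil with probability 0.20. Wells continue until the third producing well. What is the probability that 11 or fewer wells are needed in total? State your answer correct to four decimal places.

Finishing within 11 wells ⇔ at least 3 successes in the first 11. With X ~ Binomial(11, 0.20), P(Y ≤ 11) = 1 − P(X ≤ 2).
  k=0: C(11,0)·0.20^0·0.80^11 = 0.085899
  k=1: C(11,1)·0.20^1·0.80^10 = 0.236223
  k=2: C(11,2)·0.20^2·0.80^9 = 0.295279
1 − 0.617402 = 0.382598

0.3826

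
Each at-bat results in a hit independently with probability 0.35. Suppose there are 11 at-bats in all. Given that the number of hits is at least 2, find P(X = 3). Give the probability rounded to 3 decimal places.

0.240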